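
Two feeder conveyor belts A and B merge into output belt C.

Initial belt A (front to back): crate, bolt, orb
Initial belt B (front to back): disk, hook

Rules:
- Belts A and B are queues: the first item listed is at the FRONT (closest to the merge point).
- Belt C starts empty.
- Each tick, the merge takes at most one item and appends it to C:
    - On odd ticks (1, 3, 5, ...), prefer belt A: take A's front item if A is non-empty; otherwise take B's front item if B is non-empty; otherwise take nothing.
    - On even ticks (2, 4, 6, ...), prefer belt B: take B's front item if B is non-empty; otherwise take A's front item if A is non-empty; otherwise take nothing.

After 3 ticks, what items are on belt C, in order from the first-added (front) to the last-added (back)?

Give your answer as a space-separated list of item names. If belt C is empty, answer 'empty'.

Tick 1: prefer A, take crate from A; A=[bolt,orb] B=[disk,hook] C=[crate]
Tick 2: prefer B, take disk from B; A=[bolt,orb] B=[hook] C=[crate,disk]
Tick 3: prefer A, take bolt from A; A=[orb] B=[hook] C=[crate,disk,bolt]

Answer: crate disk bolt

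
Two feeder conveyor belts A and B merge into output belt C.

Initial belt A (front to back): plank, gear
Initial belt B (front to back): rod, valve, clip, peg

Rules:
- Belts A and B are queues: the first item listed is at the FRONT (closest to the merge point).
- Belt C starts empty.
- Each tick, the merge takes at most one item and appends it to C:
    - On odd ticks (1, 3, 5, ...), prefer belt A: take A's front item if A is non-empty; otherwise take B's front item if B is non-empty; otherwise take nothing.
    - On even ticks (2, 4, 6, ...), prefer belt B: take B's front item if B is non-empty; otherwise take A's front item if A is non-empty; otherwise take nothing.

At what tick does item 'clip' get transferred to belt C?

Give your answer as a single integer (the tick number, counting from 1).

Answer: 5

Derivation:
Tick 1: prefer A, take plank from A; A=[gear] B=[rod,valve,clip,peg] C=[plank]
Tick 2: prefer B, take rod from B; A=[gear] B=[valve,clip,peg] C=[plank,rod]
Tick 3: prefer A, take gear from A; A=[-] B=[valve,clip,peg] C=[plank,rod,gear]
Tick 4: prefer B, take valve from B; A=[-] B=[clip,peg] C=[plank,rod,gear,valve]
Tick 5: prefer A, take clip from B; A=[-] B=[peg] C=[plank,rod,gear,valve,clip]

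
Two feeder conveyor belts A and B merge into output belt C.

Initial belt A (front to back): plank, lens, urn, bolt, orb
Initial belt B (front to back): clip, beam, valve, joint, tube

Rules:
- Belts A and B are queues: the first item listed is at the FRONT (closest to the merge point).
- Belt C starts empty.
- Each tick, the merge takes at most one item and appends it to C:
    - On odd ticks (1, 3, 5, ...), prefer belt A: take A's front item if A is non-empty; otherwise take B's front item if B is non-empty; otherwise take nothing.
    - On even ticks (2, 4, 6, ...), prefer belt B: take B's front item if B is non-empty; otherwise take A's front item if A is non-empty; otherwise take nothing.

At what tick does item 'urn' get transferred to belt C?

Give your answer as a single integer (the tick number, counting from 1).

Tick 1: prefer A, take plank from A; A=[lens,urn,bolt,orb] B=[clip,beam,valve,joint,tube] C=[plank]
Tick 2: prefer B, take clip from B; A=[lens,urn,bolt,orb] B=[beam,valve,joint,tube] C=[plank,clip]
Tick 3: prefer A, take lens from A; A=[urn,bolt,orb] B=[beam,valve,joint,tube] C=[plank,clip,lens]
Tick 4: prefer B, take beam from B; A=[urn,bolt,orb] B=[valve,joint,tube] C=[plank,clip,lens,beam]
Tick 5: prefer A, take urn from A; A=[bolt,orb] B=[valve,joint,tube] C=[plank,clip,lens,beam,urn]

Answer: 5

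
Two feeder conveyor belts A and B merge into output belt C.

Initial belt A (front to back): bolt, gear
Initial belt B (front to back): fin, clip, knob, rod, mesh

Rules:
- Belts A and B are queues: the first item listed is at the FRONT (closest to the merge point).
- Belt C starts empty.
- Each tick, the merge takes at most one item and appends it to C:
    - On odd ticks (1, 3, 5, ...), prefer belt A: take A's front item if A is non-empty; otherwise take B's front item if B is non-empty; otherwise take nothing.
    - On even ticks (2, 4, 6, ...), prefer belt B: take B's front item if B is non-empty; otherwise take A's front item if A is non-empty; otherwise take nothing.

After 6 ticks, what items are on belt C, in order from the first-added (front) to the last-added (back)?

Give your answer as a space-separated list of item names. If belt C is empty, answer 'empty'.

Answer: bolt fin gear clip knob rod

Derivation:
Tick 1: prefer A, take bolt from A; A=[gear] B=[fin,clip,knob,rod,mesh] C=[bolt]
Tick 2: prefer B, take fin from B; A=[gear] B=[clip,knob,rod,mesh] C=[bolt,fin]
Tick 3: prefer A, take gear from A; A=[-] B=[clip,knob,rod,mesh] C=[bolt,fin,gear]
Tick 4: prefer B, take clip from B; A=[-] B=[knob,rod,mesh] C=[bolt,fin,gear,clip]
Tick 5: prefer A, take knob from B; A=[-] B=[rod,mesh] C=[bolt,fin,gear,clip,knob]
Tick 6: prefer B, take rod from B; A=[-] B=[mesh] C=[bolt,fin,gear,clip,knob,rod]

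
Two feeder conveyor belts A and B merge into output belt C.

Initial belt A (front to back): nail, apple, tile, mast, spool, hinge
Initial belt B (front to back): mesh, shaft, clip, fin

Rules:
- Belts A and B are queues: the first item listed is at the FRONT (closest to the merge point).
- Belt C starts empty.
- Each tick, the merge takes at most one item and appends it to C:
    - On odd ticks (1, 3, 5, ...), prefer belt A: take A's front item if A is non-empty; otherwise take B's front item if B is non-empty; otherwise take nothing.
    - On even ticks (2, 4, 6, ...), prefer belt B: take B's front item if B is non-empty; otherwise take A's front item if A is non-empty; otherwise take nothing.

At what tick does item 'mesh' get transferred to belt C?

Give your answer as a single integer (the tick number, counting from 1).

Tick 1: prefer A, take nail from A; A=[apple,tile,mast,spool,hinge] B=[mesh,shaft,clip,fin] C=[nail]
Tick 2: prefer B, take mesh from B; A=[apple,tile,mast,spool,hinge] B=[shaft,clip,fin] C=[nail,mesh]

Answer: 2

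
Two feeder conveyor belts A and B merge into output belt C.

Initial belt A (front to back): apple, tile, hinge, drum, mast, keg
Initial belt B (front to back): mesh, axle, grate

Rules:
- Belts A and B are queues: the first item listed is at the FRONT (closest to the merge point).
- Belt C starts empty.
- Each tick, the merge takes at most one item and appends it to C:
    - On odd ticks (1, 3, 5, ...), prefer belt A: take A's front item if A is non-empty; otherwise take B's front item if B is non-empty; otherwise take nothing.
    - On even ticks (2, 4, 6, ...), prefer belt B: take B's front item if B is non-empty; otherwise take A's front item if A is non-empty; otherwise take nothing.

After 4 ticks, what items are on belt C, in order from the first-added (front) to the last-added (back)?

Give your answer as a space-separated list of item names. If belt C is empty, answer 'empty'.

Tick 1: prefer A, take apple from A; A=[tile,hinge,drum,mast,keg] B=[mesh,axle,grate] C=[apple]
Tick 2: prefer B, take mesh from B; A=[tile,hinge,drum,mast,keg] B=[axle,grate] C=[apple,mesh]
Tick 3: prefer A, take tile from A; A=[hinge,drum,mast,keg] B=[axle,grate] C=[apple,mesh,tile]
Tick 4: prefer B, take axle from B; A=[hinge,drum,mast,keg] B=[grate] C=[apple,mesh,tile,axle]

Answer: apple mesh tile axle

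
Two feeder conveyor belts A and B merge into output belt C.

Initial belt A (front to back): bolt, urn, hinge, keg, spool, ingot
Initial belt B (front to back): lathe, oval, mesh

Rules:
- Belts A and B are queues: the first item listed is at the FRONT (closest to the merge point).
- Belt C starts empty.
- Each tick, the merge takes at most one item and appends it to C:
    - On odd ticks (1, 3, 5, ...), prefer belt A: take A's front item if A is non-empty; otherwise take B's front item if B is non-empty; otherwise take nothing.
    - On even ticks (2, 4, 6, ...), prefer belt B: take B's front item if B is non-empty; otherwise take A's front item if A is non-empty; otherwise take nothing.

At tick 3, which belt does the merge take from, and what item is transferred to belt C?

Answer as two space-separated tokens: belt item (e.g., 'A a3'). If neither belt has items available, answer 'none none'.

Tick 1: prefer A, take bolt from A; A=[urn,hinge,keg,spool,ingot] B=[lathe,oval,mesh] C=[bolt]
Tick 2: prefer B, take lathe from B; A=[urn,hinge,keg,spool,ingot] B=[oval,mesh] C=[bolt,lathe]
Tick 3: prefer A, take urn from A; A=[hinge,keg,spool,ingot] B=[oval,mesh] C=[bolt,lathe,urn]

Answer: A urn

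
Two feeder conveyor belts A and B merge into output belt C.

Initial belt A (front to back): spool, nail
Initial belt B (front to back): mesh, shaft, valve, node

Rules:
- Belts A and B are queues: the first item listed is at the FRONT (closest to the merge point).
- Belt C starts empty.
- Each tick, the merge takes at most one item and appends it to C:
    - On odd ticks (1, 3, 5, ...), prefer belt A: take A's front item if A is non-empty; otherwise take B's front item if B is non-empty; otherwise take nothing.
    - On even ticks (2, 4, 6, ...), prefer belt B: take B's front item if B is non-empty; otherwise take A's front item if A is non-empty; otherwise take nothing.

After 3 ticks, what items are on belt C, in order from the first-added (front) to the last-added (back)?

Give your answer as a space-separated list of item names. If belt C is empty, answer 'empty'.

Tick 1: prefer A, take spool from A; A=[nail] B=[mesh,shaft,valve,node] C=[spool]
Tick 2: prefer B, take mesh from B; A=[nail] B=[shaft,valve,node] C=[spool,mesh]
Tick 3: prefer A, take nail from A; A=[-] B=[shaft,valve,node] C=[spool,mesh,nail]

Answer: spool mesh nail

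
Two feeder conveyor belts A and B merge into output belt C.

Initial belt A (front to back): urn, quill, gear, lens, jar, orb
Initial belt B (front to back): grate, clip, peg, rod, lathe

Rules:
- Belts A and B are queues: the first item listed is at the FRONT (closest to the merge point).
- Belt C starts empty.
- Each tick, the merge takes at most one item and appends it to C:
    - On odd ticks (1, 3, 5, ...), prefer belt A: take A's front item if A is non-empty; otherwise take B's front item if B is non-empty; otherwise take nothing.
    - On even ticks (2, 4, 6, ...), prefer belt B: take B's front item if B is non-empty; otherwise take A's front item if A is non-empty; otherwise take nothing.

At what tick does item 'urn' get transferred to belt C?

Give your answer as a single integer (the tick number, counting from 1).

Answer: 1

Derivation:
Tick 1: prefer A, take urn from A; A=[quill,gear,lens,jar,orb] B=[grate,clip,peg,rod,lathe] C=[urn]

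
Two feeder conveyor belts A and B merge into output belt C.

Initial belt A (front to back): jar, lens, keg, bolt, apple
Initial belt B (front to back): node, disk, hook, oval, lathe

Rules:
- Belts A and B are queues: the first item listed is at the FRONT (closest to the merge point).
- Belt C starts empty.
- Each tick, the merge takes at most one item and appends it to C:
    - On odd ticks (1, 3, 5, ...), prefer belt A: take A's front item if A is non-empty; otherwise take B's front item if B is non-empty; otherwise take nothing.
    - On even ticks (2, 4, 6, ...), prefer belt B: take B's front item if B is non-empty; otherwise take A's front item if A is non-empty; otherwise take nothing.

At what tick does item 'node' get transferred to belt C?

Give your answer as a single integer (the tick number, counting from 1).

Answer: 2

Derivation:
Tick 1: prefer A, take jar from A; A=[lens,keg,bolt,apple] B=[node,disk,hook,oval,lathe] C=[jar]
Tick 2: prefer B, take node from B; A=[lens,keg,bolt,apple] B=[disk,hook,oval,lathe] C=[jar,node]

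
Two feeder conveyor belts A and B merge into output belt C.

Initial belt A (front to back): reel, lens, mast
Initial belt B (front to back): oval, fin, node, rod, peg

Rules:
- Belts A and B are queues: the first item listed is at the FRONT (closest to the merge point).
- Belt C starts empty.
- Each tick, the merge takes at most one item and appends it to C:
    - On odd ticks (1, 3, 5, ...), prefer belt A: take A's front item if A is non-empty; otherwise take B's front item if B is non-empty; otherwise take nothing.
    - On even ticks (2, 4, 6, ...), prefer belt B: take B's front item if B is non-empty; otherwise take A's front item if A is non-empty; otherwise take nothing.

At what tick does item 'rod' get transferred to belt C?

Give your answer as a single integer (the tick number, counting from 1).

Tick 1: prefer A, take reel from A; A=[lens,mast] B=[oval,fin,node,rod,peg] C=[reel]
Tick 2: prefer B, take oval from B; A=[lens,mast] B=[fin,node,rod,peg] C=[reel,oval]
Tick 3: prefer A, take lens from A; A=[mast] B=[fin,node,rod,peg] C=[reel,oval,lens]
Tick 4: prefer B, take fin from B; A=[mast] B=[node,rod,peg] C=[reel,oval,lens,fin]
Tick 5: prefer A, take mast from A; A=[-] B=[node,rod,peg] C=[reel,oval,lens,fin,mast]
Tick 6: prefer B, take node from B; A=[-] B=[rod,peg] C=[reel,oval,lens,fin,mast,node]
Tick 7: prefer A, take rod from B; A=[-] B=[peg] C=[reel,oval,lens,fin,mast,node,rod]

Answer: 7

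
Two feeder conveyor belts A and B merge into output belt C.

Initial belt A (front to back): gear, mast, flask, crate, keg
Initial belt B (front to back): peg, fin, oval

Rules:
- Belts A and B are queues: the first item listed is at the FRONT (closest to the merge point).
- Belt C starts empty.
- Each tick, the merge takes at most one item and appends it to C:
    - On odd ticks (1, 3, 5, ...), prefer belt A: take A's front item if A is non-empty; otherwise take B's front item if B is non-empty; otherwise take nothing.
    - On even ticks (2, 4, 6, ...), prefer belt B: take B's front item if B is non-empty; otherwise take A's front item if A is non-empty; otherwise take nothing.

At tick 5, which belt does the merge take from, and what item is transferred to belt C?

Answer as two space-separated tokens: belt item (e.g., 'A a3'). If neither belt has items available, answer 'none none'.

Tick 1: prefer A, take gear from A; A=[mast,flask,crate,keg] B=[peg,fin,oval] C=[gear]
Tick 2: prefer B, take peg from B; A=[mast,flask,crate,keg] B=[fin,oval] C=[gear,peg]
Tick 3: prefer A, take mast from A; A=[flask,crate,keg] B=[fin,oval] C=[gear,peg,mast]
Tick 4: prefer B, take fin from B; A=[flask,crate,keg] B=[oval] C=[gear,peg,mast,fin]
Tick 5: prefer A, take flask from A; A=[crate,keg] B=[oval] C=[gear,peg,mast,fin,flask]

Answer: A flask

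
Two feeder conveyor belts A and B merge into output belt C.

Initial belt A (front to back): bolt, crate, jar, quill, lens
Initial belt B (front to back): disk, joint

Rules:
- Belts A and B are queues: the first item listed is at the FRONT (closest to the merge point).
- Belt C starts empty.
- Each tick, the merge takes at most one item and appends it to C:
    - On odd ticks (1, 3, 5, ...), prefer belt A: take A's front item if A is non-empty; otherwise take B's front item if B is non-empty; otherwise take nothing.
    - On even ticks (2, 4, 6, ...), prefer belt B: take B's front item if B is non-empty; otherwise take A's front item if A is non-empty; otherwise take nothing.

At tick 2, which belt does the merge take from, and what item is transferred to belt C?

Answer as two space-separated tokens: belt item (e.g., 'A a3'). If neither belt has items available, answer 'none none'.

Answer: B disk

Derivation:
Tick 1: prefer A, take bolt from A; A=[crate,jar,quill,lens] B=[disk,joint] C=[bolt]
Tick 2: prefer B, take disk from B; A=[crate,jar,quill,lens] B=[joint] C=[bolt,disk]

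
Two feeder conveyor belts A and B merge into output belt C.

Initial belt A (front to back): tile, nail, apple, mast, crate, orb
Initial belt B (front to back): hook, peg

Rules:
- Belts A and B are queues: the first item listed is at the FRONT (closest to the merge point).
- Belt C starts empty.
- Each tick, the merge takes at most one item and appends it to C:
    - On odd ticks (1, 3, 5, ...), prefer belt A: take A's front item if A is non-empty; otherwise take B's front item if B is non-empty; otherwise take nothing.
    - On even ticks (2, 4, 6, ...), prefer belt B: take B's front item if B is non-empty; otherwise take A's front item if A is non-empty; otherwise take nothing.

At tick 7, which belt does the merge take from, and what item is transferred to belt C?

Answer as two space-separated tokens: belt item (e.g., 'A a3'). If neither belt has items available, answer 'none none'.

Tick 1: prefer A, take tile from A; A=[nail,apple,mast,crate,orb] B=[hook,peg] C=[tile]
Tick 2: prefer B, take hook from B; A=[nail,apple,mast,crate,orb] B=[peg] C=[tile,hook]
Tick 3: prefer A, take nail from A; A=[apple,mast,crate,orb] B=[peg] C=[tile,hook,nail]
Tick 4: prefer B, take peg from B; A=[apple,mast,crate,orb] B=[-] C=[tile,hook,nail,peg]
Tick 5: prefer A, take apple from A; A=[mast,crate,orb] B=[-] C=[tile,hook,nail,peg,apple]
Tick 6: prefer B, take mast from A; A=[crate,orb] B=[-] C=[tile,hook,nail,peg,apple,mast]
Tick 7: prefer A, take crate from A; A=[orb] B=[-] C=[tile,hook,nail,peg,apple,mast,crate]

Answer: A crate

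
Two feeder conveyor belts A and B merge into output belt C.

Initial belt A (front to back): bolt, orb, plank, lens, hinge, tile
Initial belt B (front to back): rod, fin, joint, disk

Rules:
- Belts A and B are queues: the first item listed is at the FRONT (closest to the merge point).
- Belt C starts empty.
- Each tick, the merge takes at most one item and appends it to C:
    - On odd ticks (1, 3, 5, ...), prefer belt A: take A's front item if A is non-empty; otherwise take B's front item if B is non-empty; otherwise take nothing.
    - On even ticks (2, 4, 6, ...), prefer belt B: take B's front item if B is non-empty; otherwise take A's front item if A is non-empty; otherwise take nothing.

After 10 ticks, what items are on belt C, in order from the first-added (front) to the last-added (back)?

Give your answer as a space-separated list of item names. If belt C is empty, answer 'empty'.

Answer: bolt rod orb fin plank joint lens disk hinge tile

Derivation:
Tick 1: prefer A, take bolt from A; A=[orb,plank,lens,hinge,tile] B=[rod,fin,joint,disk] C=[bolt]
Tick 2: prefer B, take rod from B; A=[orb,plank,lens,hinge,tile] B=[fin,joint,disk] C=[bolt,rod]
Tick 3: prefer A, take orb from A; A=[plank,lens,hinge,tile] B=[fin,joint,disk] C=[bolt,rod,orb]
Tick 4: prefer B, take fin from B; A=[plank,lens,hinge,tile] B=[joint,disk] C=[bolt,rod,orb,fin]
Tick 5: prefer A, take plank from A; A=[lens,hinge,tile] B=[joint,disk] C=[bolt,rod,orb,fin,plank]
Tick 6: prefer B, take joint from B; A=[lens,hinge,tile] B=[disk] C=[bolt,rod,orb,fin,plank,joint]
Tick 7: prefer A, take lens from A; A=[hinge,tile] B=[disk] C=[bolt,rod,orb,fin,plank,joint,lens]
Tick 8: prefer B, take disk from B; A=[hinge,tile] B=[-] C=[bolt,rod,orb,fin,plank,joint,lens,disk]
Tick 9: prefer A, take hinge from A; A=[tile] B=[-] C=[bolt,rod,orb,fin,plank,joint,lens,disk,hinge]
Tick 10: prefer B, take tile from A; A=[-] B=[-] C=[bolt,rod,orb,fin,plank,joint,lens,disk,hinge,tile]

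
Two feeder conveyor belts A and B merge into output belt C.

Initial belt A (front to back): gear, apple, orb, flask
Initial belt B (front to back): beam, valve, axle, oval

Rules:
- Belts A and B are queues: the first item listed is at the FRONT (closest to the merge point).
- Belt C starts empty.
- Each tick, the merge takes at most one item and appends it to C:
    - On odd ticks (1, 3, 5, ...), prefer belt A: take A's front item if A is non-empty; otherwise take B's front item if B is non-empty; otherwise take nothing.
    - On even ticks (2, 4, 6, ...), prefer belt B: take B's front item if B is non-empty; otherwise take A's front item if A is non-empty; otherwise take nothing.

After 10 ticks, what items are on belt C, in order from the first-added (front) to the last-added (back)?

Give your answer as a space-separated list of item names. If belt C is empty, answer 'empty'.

Answer: gear beam apple valve orb axle flask oval

Derivation:
Tick 1: prefer A, take gear from A; A=[apple,orb,flask] B=[beam,valve,axle,oval] C=[gear]
Tick 2: prefer B, take beam from B; A=[apple,orb,flask] B=[valve,axle,oval] C=[gear,beam]
Tick 3: prefer A, take apple from A; A=[orb,flask] B=[valve,axle,oval] C=[gear,beam,apple]
Tick 4: prefer B, take valve from B; A=[orb,flask] B=[axle,oval] C=[gear,beam,apple,valve]
Tick 5: prefer A, take orb from A; A=[flask] B=[axle,oval] C=[gear,beam,apple,valve,orb]
Tick 6: prefer B, take axle from B; A=[flask] B=[oval] C=[gear,beam,apple,valve,orb,axle]
Tick 7: prefer A, take flask from A; A=[-] B=[oval] C=[gear,beam,apple,valve,orb,axle,flask]
Tick 8: prefer B, take oval from B; A=[-] B=[-] C=[gear,beam,apple,valve,orb,axle,flask,oval]
Tick 9: prefer A, both empty, nothing taken; A=[-] B=[-] C=[gear,beam,apple,valve,orb,axle,flask,oval]
Tick 10: prefer B, both empty, nothing taken; A=[-] B=[-] C=[gear,beam,apple,valve,orb,axle,flask,oval]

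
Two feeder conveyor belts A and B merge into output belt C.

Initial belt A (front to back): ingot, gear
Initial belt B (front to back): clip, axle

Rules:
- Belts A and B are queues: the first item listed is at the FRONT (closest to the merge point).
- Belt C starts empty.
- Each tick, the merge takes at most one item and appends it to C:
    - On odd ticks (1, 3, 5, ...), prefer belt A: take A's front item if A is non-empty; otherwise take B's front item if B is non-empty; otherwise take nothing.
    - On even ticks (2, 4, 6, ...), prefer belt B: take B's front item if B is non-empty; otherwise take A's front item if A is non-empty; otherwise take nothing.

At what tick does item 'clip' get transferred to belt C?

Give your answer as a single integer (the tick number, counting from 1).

Tick 1: prefer A, take ingot from A; A=[gear] B=[clip,axle] C=[ingot]
Tick 2: prefer B, take clip from B; A=[gear] B=[axle] C=[ingot,clip]

Answer: 2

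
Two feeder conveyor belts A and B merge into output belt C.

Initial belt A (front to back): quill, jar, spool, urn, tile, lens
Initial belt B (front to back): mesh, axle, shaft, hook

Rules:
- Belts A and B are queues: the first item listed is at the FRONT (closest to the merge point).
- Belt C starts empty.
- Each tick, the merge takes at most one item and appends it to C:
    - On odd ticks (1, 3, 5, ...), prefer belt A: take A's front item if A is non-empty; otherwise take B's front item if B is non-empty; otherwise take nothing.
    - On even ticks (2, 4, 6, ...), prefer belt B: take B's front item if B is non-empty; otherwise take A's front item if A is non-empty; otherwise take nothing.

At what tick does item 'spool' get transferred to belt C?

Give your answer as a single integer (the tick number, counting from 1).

Tick 1: prefer A, take quill from A; A=[jar,spool,urn,tile,lens] B=[mesh,axle,shaft,hook] C=[quill]
Tick 2: prefer B, take mesh from B; A=[jar,spool,urn,tile,lens] B=[axle,shaft,hook] C=[quill,mesh]
Tick 3: prefer A, take jar from A; A=[spool,urn,tile,lens] B=[axle,shaft,hook] C=[quill,mesh,jar]
Tick 4: prefer B, take axle from B; A=[spool,urn,tile,lens] B=[shaft,hook] C=[quill,mesh,jar,axle]
Tick 5: prefer A, take spool from A; A=[urn,tile,lens] B=[shaft,hook] C=[quill,mesh,jar,axle,spool]

Answer: 5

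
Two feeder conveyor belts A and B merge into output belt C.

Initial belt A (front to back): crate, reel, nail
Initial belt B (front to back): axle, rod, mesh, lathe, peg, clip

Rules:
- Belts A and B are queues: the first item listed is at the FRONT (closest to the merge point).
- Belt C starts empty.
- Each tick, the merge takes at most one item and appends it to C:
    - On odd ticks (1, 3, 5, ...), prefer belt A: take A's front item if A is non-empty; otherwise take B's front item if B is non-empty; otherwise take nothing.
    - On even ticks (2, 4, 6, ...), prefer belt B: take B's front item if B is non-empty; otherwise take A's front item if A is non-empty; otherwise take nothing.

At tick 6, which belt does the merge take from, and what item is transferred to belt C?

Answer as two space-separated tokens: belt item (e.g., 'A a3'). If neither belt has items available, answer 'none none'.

Tick 1: prefer A, take crate from A; A=[reel,nail] B=[axle,rod,mesh,lathe,peg,clip] C=[crate]
Tick 2: prefer B, take axle from B; A=[reel,nail] B=[rod,mesh,lathe,peg,clip] C=[crate,axle]
Tick 3: prefer A, take reel from A; A=[nail] B=[rod,mesh,lathe,peg,clip] C=[crate,axle,reel]
Tick 4: prefer B, take rod from B; A=[nail] B=[mesh,lathe,peg,clip] C=[crate,axle,reel,rod]
Tick 5: prefer A, take nail from A; A=[-] B=[mesh,lathe,peg,clip] C=[crate,axle,reel,rod,nail]
Tick 6: prefer B, take mesh from B; A=[-] B=[lathe,peg,clip] C=[crate,axle,reel,rod,nail,mesh]

Answer: B mesh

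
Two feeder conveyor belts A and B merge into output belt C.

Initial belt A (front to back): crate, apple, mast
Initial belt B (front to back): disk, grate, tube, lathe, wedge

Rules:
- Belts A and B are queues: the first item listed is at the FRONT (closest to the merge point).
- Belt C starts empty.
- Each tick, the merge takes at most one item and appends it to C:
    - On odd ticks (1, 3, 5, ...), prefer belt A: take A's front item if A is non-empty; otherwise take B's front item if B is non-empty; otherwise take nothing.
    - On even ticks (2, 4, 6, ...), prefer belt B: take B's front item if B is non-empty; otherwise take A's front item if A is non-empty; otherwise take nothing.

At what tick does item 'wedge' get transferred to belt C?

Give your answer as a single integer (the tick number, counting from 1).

Tick 1: prefer A, take crate from A; A=[apple,mast] B=[disk,grate,tube,lathe,wedge] C=[crate]
Tick 2: prefer B, take disk from B; A=[apple,mast] B=[grate,tube,lathe,wedge] C=[crate,disk]
Tick 3: prefer A, take apple from A; A=[mast] B=[grate,tube,lathe,wedge] C=[crate,disk,apple]
Tick 4: prefer B, take grate from B; A=[mast] B=[tube,lathe,wedge] C=[crate,disk,apple,grate]
Tick 5: prefer A, take mast from A; A=[-] B=[tube,lathe,wedge] C=[crate,disk,apple,grate,mast]
Tick 6: prefer B, take tube from B; A=[-] B=[lathe,wedge] C=[crate,disk,apple,grate,mast,tube]
Tick 7: prefer A, take lathe from B; A=[-] B=[wedge] C=[crate,disk,apple,grate,mast,tube,lathe]
Tick 8: prefer B, take wedge from B; A=[-] B=[-] C=[crate,disk,apple,grate,mast,tube,lathe,wedge]

Answer: 8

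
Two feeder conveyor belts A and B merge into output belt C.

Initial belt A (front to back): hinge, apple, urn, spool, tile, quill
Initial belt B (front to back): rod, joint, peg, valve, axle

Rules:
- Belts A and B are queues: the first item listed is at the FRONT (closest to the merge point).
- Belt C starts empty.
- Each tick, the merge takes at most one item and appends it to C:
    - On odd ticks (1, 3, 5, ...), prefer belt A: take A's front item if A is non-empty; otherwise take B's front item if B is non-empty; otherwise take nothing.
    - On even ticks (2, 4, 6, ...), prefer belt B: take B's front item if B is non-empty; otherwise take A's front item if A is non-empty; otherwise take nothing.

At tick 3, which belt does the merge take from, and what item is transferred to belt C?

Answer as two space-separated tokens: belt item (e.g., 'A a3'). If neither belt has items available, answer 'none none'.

Answer: A apple

Derivation:
Tick 1: prefer A, take hinge from A; A=[apple,urn,spool,tile,quill] B=[rod,joint,peg,valve,axle] C=[hinge]
Tick 2: prefer B, take rod from B; A=[apple,urn,spool,tile,quill] B=[joint,peg,valve,axle] C=[hinge,rod]
Tick 3: prefer A, take apple from A; A=[urn,spool,tile,quill] B=[joint,peg,valve,axle] C=[hinge,rod,apple]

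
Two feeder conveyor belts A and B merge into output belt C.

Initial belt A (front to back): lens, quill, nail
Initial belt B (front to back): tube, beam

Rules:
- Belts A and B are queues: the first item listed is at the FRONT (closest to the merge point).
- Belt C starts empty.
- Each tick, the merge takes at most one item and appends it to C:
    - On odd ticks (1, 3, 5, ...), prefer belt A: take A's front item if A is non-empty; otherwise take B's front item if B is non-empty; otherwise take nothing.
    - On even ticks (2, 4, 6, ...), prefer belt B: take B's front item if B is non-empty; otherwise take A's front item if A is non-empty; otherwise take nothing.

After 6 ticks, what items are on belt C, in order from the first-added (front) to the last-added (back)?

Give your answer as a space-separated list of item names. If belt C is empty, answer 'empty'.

Tick 1: prefer A, take lens from A; A=[quill,nail] B=[tube,beam] C=[lens]
Tick 2: prefer B, take tube from B; A=[quill,nail] B=[beam] C=[lens,tube]
Tick 3: prefer A, take quill from A; A=[nail] B=[beam] C=[lens,tube,quill]
Tick 4: prefer B, take beam from B; A=[nail] B=[-] C=[lens,tube,quill,beam]
Tick 5: prefer A, take nail from A; A=[-] B=[-] C=[lens,tube,quill,beam,nail]
Tick 6: prefer B, both empty, nothing taken; A=[-] B=[-] C=[lens,tube,quill,beam,nail]

Answer: lens tube quill beam nail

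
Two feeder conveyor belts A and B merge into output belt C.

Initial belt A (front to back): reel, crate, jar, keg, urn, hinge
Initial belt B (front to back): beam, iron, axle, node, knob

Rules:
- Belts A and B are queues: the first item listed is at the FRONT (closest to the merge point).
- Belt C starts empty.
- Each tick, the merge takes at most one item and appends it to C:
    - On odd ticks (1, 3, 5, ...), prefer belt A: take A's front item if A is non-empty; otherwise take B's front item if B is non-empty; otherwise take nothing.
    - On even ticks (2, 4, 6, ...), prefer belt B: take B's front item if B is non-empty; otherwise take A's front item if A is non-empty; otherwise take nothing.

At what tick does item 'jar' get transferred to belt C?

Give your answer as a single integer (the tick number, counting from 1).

Tick 1: prefer A, take reel from A; A=[crate,jar,keg,urn,hinge] B=[beam,iron,axle,node,knob] C=[reel]
Tick 2: prefer B, take beam from B; A=[crate,jar,keg,urn,hinge] B=[iron,axle,node,knob] C=[reel,beam]
Tick 3: prefer A, take crate from A; A=[jar,keg,urn,hinge] B=[iron,axle,node,knob] C=[reel,beam,crate]
Tick 4: prefer B, take iron from B; A=[jar,keg,urn,hinge] B=[axle,node,knob] C=[reel,beam,crate,iron]
Tick 5: prefer A, take jar from A; A=[keg,urn,hinge] B=[axle,node,knob] C=[reel,beam,crate,iron,jar]

Answer: 5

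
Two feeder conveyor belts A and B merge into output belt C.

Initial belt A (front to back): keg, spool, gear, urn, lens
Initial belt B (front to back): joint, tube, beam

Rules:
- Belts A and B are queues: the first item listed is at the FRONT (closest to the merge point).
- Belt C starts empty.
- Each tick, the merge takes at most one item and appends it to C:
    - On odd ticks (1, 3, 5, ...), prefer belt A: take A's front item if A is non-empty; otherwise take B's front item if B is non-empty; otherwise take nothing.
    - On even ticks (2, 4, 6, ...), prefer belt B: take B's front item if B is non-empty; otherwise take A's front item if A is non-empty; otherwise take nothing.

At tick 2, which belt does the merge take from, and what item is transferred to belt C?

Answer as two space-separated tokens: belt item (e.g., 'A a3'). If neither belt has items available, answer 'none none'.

Tick 1: prefer A, take keg from A; A=[spool,gear,urn,lens] B=[joint,tube,beam] C=[keg]
Tick 2: prefer B, take joint from B; A=[spool,gear,urn,lens] B=[tube,beam] C=[keg,joint]

Answer: B joint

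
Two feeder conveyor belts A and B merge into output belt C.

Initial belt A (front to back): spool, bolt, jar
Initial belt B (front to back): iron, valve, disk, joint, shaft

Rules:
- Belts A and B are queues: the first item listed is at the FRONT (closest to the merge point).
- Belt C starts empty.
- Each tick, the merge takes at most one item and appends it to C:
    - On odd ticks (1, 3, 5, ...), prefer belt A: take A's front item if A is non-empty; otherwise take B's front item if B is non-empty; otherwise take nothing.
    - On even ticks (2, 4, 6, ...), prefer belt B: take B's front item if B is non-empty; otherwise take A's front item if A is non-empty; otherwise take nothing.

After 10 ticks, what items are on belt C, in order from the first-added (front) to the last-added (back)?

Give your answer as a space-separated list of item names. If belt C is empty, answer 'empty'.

Answer: spool iron bolt valve jar disk joint shaft

Derivation:
Tick 1: prefer A, take spool from A; A=[bolt,jar] B=[iron,valve,disk,joint,shaft] C=[spool]
Tick 2: prefer B, take iron from B; A=[bolt,jar] B=[valve,disk,joint,shaft] C=[spool,iron]
Tick 3: prefer A, take bolt from A; A=[jar] B=[valve,disk,joint,shaft] C=[spool,iron,bolt]
Tick 4: prefer B, take valve from B; A=[jar] B=[disk,joint,shaft] C=[spool,iron,bolt,valve]
Tick 5: prefer A, take jar from A; A=[-] B=[disk,joint,shaft] C=[spool,iron,bolt,valve,jar]
Tick 6: prefer B, take disk from B; A=[-] B=[joint,shaft] C=[spool,iron,bolt,valve,jar,disk]
Tick 7: prefer A, take joint from B; A=[-] B=[shaft] C=[spool,iron,bolt,valve,jar,disk,joint]
Tick 8: prefer B, take shaft from B; A=[-] B=[-] C=[spool,iron,bolt,valve,jar,disk,joint,shaft]
Tick 9: prefer A, both empty, nothing taken; A=[-] B=[-] C=[spool,iron,bolt,valve,jar,disk,joint,shaft]
Tick 10: prefer B, both empty, nothing taken; A=[-] B=[-] C=[spool,iron,bolt,valve,jar,disk,joint,shaft]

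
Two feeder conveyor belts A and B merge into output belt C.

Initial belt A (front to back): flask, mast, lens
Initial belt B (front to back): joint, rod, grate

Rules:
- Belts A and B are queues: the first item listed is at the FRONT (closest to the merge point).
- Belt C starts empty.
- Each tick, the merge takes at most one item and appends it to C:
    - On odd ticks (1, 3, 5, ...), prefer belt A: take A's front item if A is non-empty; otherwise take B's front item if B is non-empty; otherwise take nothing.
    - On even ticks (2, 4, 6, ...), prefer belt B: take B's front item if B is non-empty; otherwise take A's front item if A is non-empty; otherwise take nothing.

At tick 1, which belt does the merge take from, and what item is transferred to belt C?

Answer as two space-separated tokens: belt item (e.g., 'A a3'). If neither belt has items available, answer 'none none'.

Tick 1: prefer A, take flask from A; A=[mast,lens] B=[joint,rod,grate] C=[flask]

Answer: A flask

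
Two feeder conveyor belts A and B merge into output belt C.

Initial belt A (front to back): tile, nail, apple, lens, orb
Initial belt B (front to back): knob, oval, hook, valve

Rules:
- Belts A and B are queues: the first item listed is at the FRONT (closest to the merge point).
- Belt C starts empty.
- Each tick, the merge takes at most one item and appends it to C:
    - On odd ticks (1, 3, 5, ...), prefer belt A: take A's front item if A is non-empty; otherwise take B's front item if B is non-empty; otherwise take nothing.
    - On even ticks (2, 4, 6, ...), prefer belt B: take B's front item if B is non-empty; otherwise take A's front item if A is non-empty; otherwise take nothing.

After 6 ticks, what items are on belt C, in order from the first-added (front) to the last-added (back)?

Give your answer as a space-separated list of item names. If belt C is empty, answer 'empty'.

Answer: tile knob nail oval apple hook

Derivation:
Tick 1: prefer A, take tile from A; A=[nail,apple,lens,orb] B=[knob,oval,hook,valve] C=[tile]
Tick 2: prefer B, take knob from B; A=[nail,apple,lens,orb] B=[oval,hook,valve] C=[tile,knob]
Tick 3: prefer A, take nail from A; A=[apple,lens,orb] B=[oval,hook,valve] C=[tile,knob,nail]
Tick 4: prefer B, take oval from B; A=[apple,lens,orb] B=[hook,valve] C=[tile,knob,nail,oval]
Tick 5: prefer A, take apple from A; A=[lens,orb] B=[hook,valve] C=[tile,knob,nail,oval,apple]
Tick 6: prefer B, take hook from B; A=[lens,orb] B=[valve] C=[tile,knob,nail,oval,apple,hook]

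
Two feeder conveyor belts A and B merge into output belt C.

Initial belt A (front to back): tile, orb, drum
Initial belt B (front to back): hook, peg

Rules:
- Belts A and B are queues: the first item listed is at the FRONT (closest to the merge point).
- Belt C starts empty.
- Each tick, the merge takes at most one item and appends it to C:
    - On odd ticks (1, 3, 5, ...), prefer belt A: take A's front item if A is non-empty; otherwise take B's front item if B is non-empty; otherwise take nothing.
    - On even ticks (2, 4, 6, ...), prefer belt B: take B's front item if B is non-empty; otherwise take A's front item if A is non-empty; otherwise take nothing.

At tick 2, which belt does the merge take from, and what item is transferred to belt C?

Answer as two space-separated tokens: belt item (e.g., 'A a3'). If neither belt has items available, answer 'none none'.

Tick 1: prefer A, take tile from A; A=[orb,drum] B=[hook,peg] C=[tile]
Tick 2: prefer B, take hook from B; A=[orb,drum] B=[peg] C=[tile,hook]

Answer: B hook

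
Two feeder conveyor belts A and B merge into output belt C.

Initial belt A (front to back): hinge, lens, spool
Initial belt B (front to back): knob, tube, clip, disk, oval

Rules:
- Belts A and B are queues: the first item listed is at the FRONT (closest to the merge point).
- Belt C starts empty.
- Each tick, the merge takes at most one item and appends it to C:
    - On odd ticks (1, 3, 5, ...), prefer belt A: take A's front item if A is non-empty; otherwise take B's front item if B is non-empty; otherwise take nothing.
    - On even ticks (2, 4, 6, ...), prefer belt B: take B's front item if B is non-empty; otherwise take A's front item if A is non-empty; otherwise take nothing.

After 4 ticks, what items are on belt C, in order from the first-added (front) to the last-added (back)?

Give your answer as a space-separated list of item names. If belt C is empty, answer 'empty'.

Answer: hinge knob lens tube

Derivation:
Tick 1: prefer A, take hinge from A; A=[lens,spool] B=[knob,tube,clip,disk,oval] C=[hinge]
Tick 2: prefer B, take knob from B; A=[lens,spool] B=[tube,clip,disk,oval] C=[hinge,knob]
Tick 3: prefer A, take lens from A; A=[spool] B=[tube,clip,disk,oval] C=[hinge,knob,lens]
Tick 4: prefer B, take tube from B; A=[spool] B=[clip,disk,oval] C=[hinge,knob,lens,tube]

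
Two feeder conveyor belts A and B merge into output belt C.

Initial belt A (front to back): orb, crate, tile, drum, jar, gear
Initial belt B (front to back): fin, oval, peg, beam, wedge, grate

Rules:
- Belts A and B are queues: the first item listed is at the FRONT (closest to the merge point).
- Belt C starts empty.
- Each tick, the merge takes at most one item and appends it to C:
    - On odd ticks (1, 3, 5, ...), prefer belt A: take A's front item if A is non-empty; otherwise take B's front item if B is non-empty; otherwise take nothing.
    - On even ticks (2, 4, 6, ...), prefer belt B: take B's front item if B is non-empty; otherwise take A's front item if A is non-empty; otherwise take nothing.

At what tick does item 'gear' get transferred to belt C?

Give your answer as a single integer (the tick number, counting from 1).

Tick 1: prefer A, take orb from A; A=[crate,tile,drum,jar,gear] B=[fin,oval,peg,beam,wedge,grate] C=[orb]
Tick 2: prefer B, take fin from B; A=[crate,tile,drum,jar,gear] B=[oval,peg,beam,wedge,grate] C=[orb,fin]
Tick 3: prefer A, take crate from A; A=[tile,drum,jar,gear] B=[oval,peg,beam,wedge,grate] C=[orb,fin,crate]
Tick 4: prefer B, take oval from B; A=[tile,drum,jar,gear] B=[peg,beam,wedge,grate] C=[orb,fin,crate,oval]
Tick 5: prefer A, take tile from A; A=[drum,jar,gear] B=[peg,beam,wedge,grate] C=[orb,fin,crate,oval,tile]
Tick 6: prefer B, take peg from B; A=[drum,jar,gear] B=[beam,wedge,grate] C=[orb,fin,crate,oval,tile,peg]
Tick 7: prefer A, take drum from A; A=[jar,gear] B=[beam,wedge,grate] C=[orb,fin,crate,oval,tile,peg,drum]
Tick 8: prefer B, take beam from B; A=[jar,gear] B=[wedge,grate] C=[orb,fin,crate,oval,tile,peg,drum,beam]
Tick 9: prefer A, take jar from A; A=[gear] B=[wedge,grate] C=[orb,fin,crate,oval,tile,peg,drum,beam,jar]
Tick 10: prefer B, take wedge from B; A=[gear] B=[grate] C=[orb,fin,crate,oval,tile,peg,drum,beam,jar,wedge]
Tick 11: prefer A, take gear from A; A=[-] B=[grate] C=[orb,fin,crate,oval,tile,peg,drum,beam,jar,wedge,gear]

Answer: 11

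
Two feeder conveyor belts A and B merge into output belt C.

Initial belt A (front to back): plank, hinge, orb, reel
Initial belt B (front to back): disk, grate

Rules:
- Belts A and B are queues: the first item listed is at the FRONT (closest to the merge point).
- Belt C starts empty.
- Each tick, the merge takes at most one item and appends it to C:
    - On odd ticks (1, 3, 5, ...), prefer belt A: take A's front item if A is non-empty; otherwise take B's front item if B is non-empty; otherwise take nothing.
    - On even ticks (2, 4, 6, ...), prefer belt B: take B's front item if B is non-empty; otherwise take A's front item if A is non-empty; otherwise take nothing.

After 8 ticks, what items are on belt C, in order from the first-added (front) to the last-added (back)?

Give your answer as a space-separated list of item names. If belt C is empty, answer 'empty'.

Tick 1: prefer A, take plank from A; A=[hinge,orb,reel] B=[disk,grate] C=[plank]
Tick 2: prefer B, take disk from B; A=[hinge,orb,reel] B=[grate] C=[plank,disk]
Tick 3: prefer A, take hinge from A; A=[orb,reel] B=[grate] C=[plank,disk,hinge]
Tick 4: prefer B, take grate from B; A=[orb,reel] B=[-] C=[plank,disk,hinge,grate]
Tick 5: prefer A, take orb from A; A=[reel] B=[-] C=[plank,disk,hinge,grate,orb]
Tick 6: prefer B, take reel from A; A=[-] B=[-] C=[plank,disk,hinge,grate,orb,reel]
Tick 7: prefer A, both empty, nothing taken; A=[-] B=[-] C=[plank,disk,hinge,grate,orb,reel]
Tick 8: prefer B, both empty, nothing taken; A=[-] B=[-] C=[plank,disk,hinge,grate,orb,reel]

Answer: plank disk hinge grate orb reel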